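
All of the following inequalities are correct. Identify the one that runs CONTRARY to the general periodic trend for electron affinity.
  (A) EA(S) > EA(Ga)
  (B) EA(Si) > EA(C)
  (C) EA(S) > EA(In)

The general trend: electron affinity increases across a period and decreases down a group.
(A) S (period 3, group 16) vs Ga (period 4, group 13): the stated order agrees with the simple trend.
(B) Si (period 3, group 14) vs C (period 2, group 14): the stated order contradicts the simple trend.
(C) S (period 3, group 16) vs In (period 5, group 13): the stated order agrees with the simple trend.
The exception is (B): Si's larger, more diffuse 3p orbitals accept an added electron slightly more readily than C's compact 2p.

(B)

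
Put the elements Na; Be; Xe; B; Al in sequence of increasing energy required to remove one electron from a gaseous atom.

Na < Al < B < Be < Xe

Be is in period 2, group 2; B is in period 2, group 13; Na is in period 3, group 1; Al is in period 3, group 13; Xe is in period 5, group 18.
IE₁ increases left→right with effective nuclear charge and decreases top→bottom as the valence shell moves farther out.
Here both period and group differ, so the two effects have to be weighed against each other.
Al > Na: both are in period 3; the period trend gives Al the larger value.
B > Al: B sits above Al in group 13, so the down-group effect alone puts B higher.
Be > B: this pair runs against the simple trend — see the exception note.
Xe > Be: period and group pull opposite ways; the across-period shift dominates (1170 vs 900 kJ/mol).
Note the exception: Be has a higher first ionization energy than B, contrary to the simple trend — removing B's lone 2p electron is easier than breaking Be's filled 2s².
Approximate values (kJ/mol): Be 900, B 801, Na 496, Al 578, Xe 1170.
So from lowest to highest: Na < Al < B < Be < Xe.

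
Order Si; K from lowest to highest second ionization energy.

Si < K

IE_2 is the cost of taking one more electron from the +1 cation: Si⁺ still has 3 valence electrons; K⁺ is the bare [Ar] core.
Pulling an electron out of a noble-gas core costs far more than removing a remaining valence electron, so K sits at the high end of IE_2.
Approximate IE_2 values (kJ/mol): Si 1577, K 3052.
Putting it together, IE_2: Si < K.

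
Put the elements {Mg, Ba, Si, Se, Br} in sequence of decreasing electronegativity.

Br, Se, Si, Mg, Ba

Atoms toward the upper right of the periodic table pull bonding electrons most strongly.
Neither a single period nor a single group — weigh both effects.
Mg > Ba: Mg sits above Ba in group 2, so the down-group effect alone puts Mg higher.
Si > Mg: both are in period 3; the period trend gives Si the larger value.
Se > Si: period and group pull opposite ways; the across-period shift dominates (2.55 vs 1.90).
Br > Se: Br lies to the right of Se in period 4, so the across-period effect alone puts Br higher.
For reference (Pauling): Mg 1.31, Si 1.90, Se 2.55, Br 2.96, Ba 0.89.
So from highest to lowest: Br > Se > Si > Mg > Ba.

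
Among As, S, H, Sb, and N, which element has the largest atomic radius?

Sb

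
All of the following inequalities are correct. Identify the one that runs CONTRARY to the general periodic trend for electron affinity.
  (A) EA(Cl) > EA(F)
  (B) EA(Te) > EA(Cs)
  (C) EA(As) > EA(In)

The general trend: electron affinity increases across a period and decreases down a group.
(A) Cl (period 3, group 17) vs F (period 2, group 17): the stated order contradicts the simple trend.
(B) Te (period 5, group 16) vs Cs (period 6, group 1): the stated order agrees with the simple trend.
(C) As (period 4, group 15) vs In (period 5, group 13): the stated order agrees with the simple trend.
The exception is (A): F's small 2p subshell makes the incoming electron feel strong e⁻–e⁻ repulsion, so Cl actually releases more energy on gaining an electron.

(A)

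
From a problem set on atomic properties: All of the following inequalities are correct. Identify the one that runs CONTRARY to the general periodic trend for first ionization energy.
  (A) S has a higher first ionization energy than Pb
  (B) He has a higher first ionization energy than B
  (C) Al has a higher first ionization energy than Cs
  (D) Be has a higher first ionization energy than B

(D)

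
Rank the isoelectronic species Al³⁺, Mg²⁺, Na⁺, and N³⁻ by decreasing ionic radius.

N³⁻, Na⁺, Mg²⁺, Al³⁺

All of these have 10 electrons, so size is governed by nuclear charge alone: the more protons, the stronger the pull on the same electron cloud, and the smaller the ion.
Nuclear charges: Al³⁺ (Z=13), Mg²⁺ (Z=12), Na⁺ (Z=11), N³⁻ (Z=7).
Largest to smallest: N³⁻ > Na⁺ > Mg²⁺ > Al³⁺.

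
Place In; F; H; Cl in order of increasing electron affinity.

Atoms with high Z_eff and room in the valence shell (especially the halogens) have the most exothermic electron affinities.
Here both period and group differ, so the two effects have to be weighed against each other.
H > In: period and group pull opposite ways; the down-group shift dominates (73 vs 29 kJ/mol).
F > H: period and group pull opposite ways; the across-period shift dominates (328 vs 73 kJ/mol).
Cl > F: this pair runs against the simple trend — see the exception note.
Note the exception: Cl has a higher electron affinity than F, contrary to the simple trend — F's small 2p subshell makes the incoming electron feel strong e⁻–e⁻ repulsion, so Cl actually releases more energy on gaining an electron.
Tabulated electron affinity (kJ/mol): H 73, F 328, Cl 349, In 29.
So from lowest to highest: In < H < F < Cl.

In < H < F < Cl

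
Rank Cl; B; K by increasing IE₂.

Consider each +1 ion: Cl⁺ still has 6 valence electrons; B⁺ still has 2 valence electrons; K⁺ is the bare [Ar] core.
Breaking into a closed-shell core is much more expensive than removing a leftover valence electron — K has the largest IE_2 here.
Valence configurations: Cl⁺ [Ne]3s²3p⁴, B⁺ [He]2s².
The numbers (kJ/mol): Cl 2298, B 2427, K 3052.
So the second ionization energies run Cl < B < K.

Cl < B < K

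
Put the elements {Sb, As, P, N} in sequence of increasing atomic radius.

N, P, As, Sb

Radius decreases left→right (rising Z_eff, same n) and increases top→bottom (higher n).
All are in group 15, so atomic radius increases down the group.
So from smallest to largest: N < P < As < Sb.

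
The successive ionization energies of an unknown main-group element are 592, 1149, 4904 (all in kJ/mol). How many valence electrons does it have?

2

Look for the largest jump between consecutive ionization energies: IE3/IE2 ≈ 4.3, far larger than any earlier ratio.
That jump marks the point where a core electron is being removed. So the atom has 2 valence electrons.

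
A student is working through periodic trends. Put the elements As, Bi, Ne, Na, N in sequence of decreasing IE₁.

Ne > N > As > Bi > Na

N is in period 2, group 15; Ne is in period 2, group 18; Na is in period 3, group 1; As is in period 4, group 15; Bi is in period 6, group 15.
Across a period the outer electron is held more tightly (higher IE₁); down a group it sits in a higher shell, more shielded, and comes off more easily.
These span different periods and groups, so the two trends combine.
Bi > Na: the two effects oppose for this pair; the across-period effect wins (703 vs 496 kJ/mol).
As > Bi: they share group 15; the group trend gives As the larger value.
N > As: N sits above As in group 15, so the down-group effect alone puts N higher.
Ne > N: Ne lies to the right of N in period 2, so the across-period effect alone puts Ne higher.
Tabulated first ionization energy (kJ/mol): N 1402, Ne 2081, Na 496, As 947, Bi 703.
So from highest to lowest: Ne > N > As > Bi > Na.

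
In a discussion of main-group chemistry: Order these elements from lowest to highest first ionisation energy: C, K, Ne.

C is in period 2, group 14; Ne is in period 2, group 18; K is in period 4, group 1.
Across a period the outer electron is held more tightly (higher IE₁); down a group it sits in a higher shell, more shielded, and comes off more easily.
Here both period and group differ, so the two effects have to be weighed against each other.
C > K: relative to K, both the across-period and down-group shifts push C's first ionization energy up.
Ne > C: both are in period 2; the period trend gives Ne the larger value.
Approximate values (kJ/mol): C 1086, Ne 2081, K 419.
So from lowest to highest: K < C < Ne.

K < C < Ne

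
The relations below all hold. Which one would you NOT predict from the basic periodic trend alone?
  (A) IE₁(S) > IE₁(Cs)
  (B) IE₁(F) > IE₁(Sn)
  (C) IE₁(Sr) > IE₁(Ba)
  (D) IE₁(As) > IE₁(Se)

The general trend: IE₁ increases across a period and decreases down a group.
(A) S (period 3, group 16) vs Cs (period 6, group 1): the stated order agrees with the simple trend.
(B) F (period 2, group 17) vs Sn (period 5, group 14): the stated order agrees with the simple trend.
(C) Sr (period 5, group 2) vs Ba (period 6, group 2): the stated order agrees with the simple trend.
(D) As (period 4, group 15) vs Se (period 4, group 16): the stated order contradicts the simple trend.
The exception is (D): Se (4p⁴) ionizes more easily than half-filled As (4p³).

(D)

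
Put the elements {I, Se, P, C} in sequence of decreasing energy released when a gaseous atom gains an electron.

C is in period 2, group 14; P is in period 3, group 15; Se is in period 4, group 16; I is in period 5, group 17.
Atoms with high Z_eff and room in the valence shell (especially the halogens) have the most exothermic electron affinities.
These sit on a diagonal, where the across-period and down-group effects partly cancel.
C > P: the two effects oppose for this pair; the down-group effect wins (122 vs 72 kJ/mol).
Se > C: period and group pull opposite ways; the across-period shift dominates (195 vs 122 kJ/mol).
I > Se: period and group pull opposite ways; the across-period shift dominates (295 vs 195 kJ/mol).
Approximate values (kJ/mol): C 122, P 72, Se 195, I 295.
So from highest to lowest: I > Se > C > P.

I > Se > C > P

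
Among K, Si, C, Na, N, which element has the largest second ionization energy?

After 1 electron has been removed, what remains? K⁺ is the bare [Ar] core; Si⁺ still has 3 valence electrons; C⁺ still has 3 valence electrons; Na⁺ is the bare [Ne] core; N⁺ still has 4 valence electrons.
Pulling an electron out of a noble-gas core costs far more than removing a remaining valence electron, so K and Na sit at the high end of IE_2.
Valence configurations: Si⁺ [Ne]3s²3p¹, C⁺ [He]2s²2p¹, N⁺ [He]2s²2p².
Tabulated IE_2 (kJ/mol): K 3052, Si 1577, C 2353, Na 4562, N 2856.
Putting it together, IE_2: Si < C < N < K < Na.

Na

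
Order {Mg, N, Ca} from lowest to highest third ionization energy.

N < Ca < Mg

IE_3 is the cost of taking one more electron from the +2 cation: Mg²⁺ is the bare [Ne] core; N²⁺ still has 3 valence electrons; Ca²⁺ is the bare [Ar] core.
Breaking into a closed-shell core is much more expensive than removing a leftover valence electron — Ca and Mg have the largest IE_3 here.
The numbers (kJ/mol): Mg 7733, N 4578, Ca 4912.
Putting it together, IE_3: N < Ca < Mg.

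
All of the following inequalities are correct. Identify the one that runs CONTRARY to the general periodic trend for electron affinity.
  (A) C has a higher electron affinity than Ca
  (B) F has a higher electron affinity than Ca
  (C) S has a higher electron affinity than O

The general trend: electron affinity increases across a period and decreases down a group.
(A) C (period 2, group 14) vs Ca (period 4, group 2): the stated order agrees with the simple trend.
(B) F (period 2, group 17) vs Ca (period 4, group 2): the stated order agrees with the simple trend.
(C) S (period 3, group 16) vs O (period 2, group 16): the stated order contradicts the simple trend.
The exception is (C): the compact 2p subshell of O repels the added electron more than S's larger 3p does.

(C)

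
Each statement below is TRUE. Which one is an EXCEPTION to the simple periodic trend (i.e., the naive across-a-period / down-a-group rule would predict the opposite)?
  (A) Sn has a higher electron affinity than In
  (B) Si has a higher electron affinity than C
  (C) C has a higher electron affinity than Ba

(B)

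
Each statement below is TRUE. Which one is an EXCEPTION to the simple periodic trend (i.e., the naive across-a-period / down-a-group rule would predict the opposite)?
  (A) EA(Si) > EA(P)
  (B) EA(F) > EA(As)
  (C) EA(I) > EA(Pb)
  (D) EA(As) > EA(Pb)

(A)

The general trend: electron affinity increases across a period and decreases down a group.
(A) Si (period 3, group 14) vs P (period 3, group 15): the stated order contradicts the simple trend.
(B) F (period 2, group 17) vs As (period 4, group 15): the stated order agrees with the simple trend.
(C) I (period 5, group 17) vs Pb (period 6, group 14): the stated order agrees with the simple trend.
(D) As (period 4, group 15) vs Pb (period 6, group 14): the stated order agrees with the simple trend.
The exception is (A): adding an electron to P's half-filled 3p³ is unfavourable, so Si (3p²) has the more exothermic EA.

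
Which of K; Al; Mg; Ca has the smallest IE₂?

Ca

After 1 electron has been removed, what remains? K⁺ is the bare [Ar] core; Al⁺ still has 2 valence electrons; Mg⁺ still has 1 valence electron; Ca⁺ still has 1 valence electron.
Core electrons are held far more tightly than valence electrons, so K tops the IE_2 order.
Valence configurations: Al⁺ [Ne]3s², Mg⁺ [Ne]3s¹, Ca⁺ [Ar]4s¹.
The numbers (kJ/mol): K 3052, Al 1817, Mg 1451, Ca 1145.
Hence IE_2: Ca < Mg < Al < K.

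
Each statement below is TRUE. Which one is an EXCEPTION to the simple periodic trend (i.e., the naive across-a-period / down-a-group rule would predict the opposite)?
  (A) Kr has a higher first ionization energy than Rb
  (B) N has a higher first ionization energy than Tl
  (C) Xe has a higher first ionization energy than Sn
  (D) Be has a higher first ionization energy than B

The general trend: first ionization energy increases across a period and decreases down a group.
(A) Kr (period 4, group 18) vs Rb (period 5, group 1): the stated order agrees with the simple trend.
(B) N (period 2, group 15) vs Tl (period 6, group 13): the stated order agrees with the simple trend.
(C) Xe (period 5, group 18) vs Sn (period 5, group 14): the stated order agrees with the simple trend.
(D) Be (period 2, group 2) vs B (period 2, group 13): the stated order contradicts the simple trend.
The exception is (D): removing B's lone 2p electron is easier than breaking Be's filled 2s².

(D)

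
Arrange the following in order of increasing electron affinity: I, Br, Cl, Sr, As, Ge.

Sr, As, Ge, I, Br, Cl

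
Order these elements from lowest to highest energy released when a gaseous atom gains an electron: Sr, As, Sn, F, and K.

Sr, K, As, Sn, F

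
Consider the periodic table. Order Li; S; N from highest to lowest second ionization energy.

Li, N, S

After 1 electron has been removed, what remains? Li⁺ is the bare [He] core; S⁺ still has 5 valence electrons; N⁺ still has 4 valence electrons.
Breaking into a closed-shell core is much more expensive than removing a leftover valence electron — Li has the largest IE_2 here.
Valence configurations: S⁺ [Ne]3s²3p³, N⁺ [He]2s²2p².
Approximate IE_2 values (kJ/mol): Li 7298, S 2252, N 2856.
Putting it together, IE_2: S < N < Li.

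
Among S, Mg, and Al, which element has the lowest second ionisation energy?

Mg

IE_2 is the cost of taking one more electron from the +1 cation: S⁺ still has 5 valence electrons; Mg⁺ still has 1 valence electron; Al⁺ still has 2 valence electrons.
All are still removing valence electrons, so compare the +1 ions as you would atoms: IE_2 generally rises across a period (higher Z_eff) and falls down a group (larger shell), subject to the usual subshell exceptions.
Valence configurations: S⁺ [Ne]3s²3p³, Mg⁺ [Ne]3s¹, Al⁺ [Ne]3s².
Tabulated IE_2 (kJ/mol): S 2252, Mg 1451, Al 1817.
Overall IE_2 order: Mg < Al < S.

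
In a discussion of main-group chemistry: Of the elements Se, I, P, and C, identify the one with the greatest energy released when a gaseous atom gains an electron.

I

C is in period 2, group 14; P is in period 3, group 15; Se is in period 4, group 16; I is in period 5, group 17.
Adding an electron releases more energy for atoms nearer the top right (short of the noble gases).
These sit on a diagonal, where the across-period and down-group effects partly cancel.
C > P: period and group pull opposite ways; the down-group shift dominates (122 vs 72 kJ/mol).
Se > C: the two effects oppose for this pair; the across-period effect wins (195 vs 122 kJ/mol).
I > Se: the two effects oppose for this pair; the across-period effect wins (295 vs 195 kJ/mol).
Tabulated electron affinity (kJ/mol): C 122, P 72, Se 195, I 295.
The greatest energy released when a gaseous atom gains an electron among these belongs to I.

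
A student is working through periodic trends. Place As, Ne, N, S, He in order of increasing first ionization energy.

As < S < N < Ne < He

Removing the outermost electron gets harder across a period and easier down a group.
These span different periods and groups, so the two trends combine.
S > As: relative to As, both the across-period and down-group shifts push S's first ionization energy up.
N > S: the two effects oppose for this pair; the down-group effect wins (1402 vs 1000 kJ/mol).
Ne > N: both are in period 2; the period trend gives Ne the larger value.
He > Ne: they share group 18; the group trend gives He the larger value.
Tabulated first ionization energy (kJ/mol): He 2372, N 1402, Ne 2081, S 1000, As 947.
So from lowest to highest: As < S < N < Ne < He.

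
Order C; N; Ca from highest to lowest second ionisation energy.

The second ionization energy removes an electron from the +1 ion. For each element: C⁺ still has 3 valence electrons; N⁺ still has 4 valence electrons; Ca⁺ still has 1 valence electron.
All are still removing valence electrons, so compare the +1 ions as you would atoms: IE_2 generally rises across a period (higher Z_eff) and falls down a group (larger shell), subject to the usual subshell exceptions.
Valence configurations: C⁺ [He]2s²2p¹, N⁺ [He]2s²2p², Ca⁺ [Ar]4s¹.
The numbers (kJ/mol): C 2353, N 2856, Ca 1145.
So the second ionization energies run Ca < C < N.

N > C > Ca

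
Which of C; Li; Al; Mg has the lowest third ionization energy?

IE_3 is the cost of taking one more electron from the +2 cation: C²⁺ still has 2 valence electrons; Li²⁺ is already 1 electron into the core; Al²⁺ still has 1 valence electron; Mg²⁺ is the bare [Ne] core.
Breaking into a closed-shell core is much more expensive than removing a leftover valence electron — Mg and Li have the largest IE_3 here.
Valence configurations: C²⁺ [He]2s², Al²⁺ [Ne]3s¹.
The numbers (kJ/mol): C 4620, Li 11815, Al 2745, Mg 7733.
Hence IE_3: Al < C < Mg < Li.

Al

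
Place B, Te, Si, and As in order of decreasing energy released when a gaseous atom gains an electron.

Adding an electron releases more energy for atoms nearer the top right (short of the noble gases).
A diagonal step moves right (one effect) and down (the opposite effect) at once.
As > B: period and group pull opposite ways; the across-period shift dominates (78 vs 27 kJ/mol).
Si > As: the two effects oppose for this pair; the down-group effect wins (134 vs 78 kJ/mol).
Te > Si: period and group pull opposite ways; the across-period shift dominates (190 vs 134 kJ/mol).
Tabulated electron affinity (kJ/mol): B 27, Si 134, As 78, Te 190.
So from highest to lowest: Te > Si > As > B.

Te > Si > As > B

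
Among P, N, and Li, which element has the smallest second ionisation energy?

P

Consider each +1 ion: P⁺ still has 4 valence electrons; N⁺ still has 4 valence electrons; Li⁺ is the bare [He] core.
Breaking into a closed-shell core is much more expensive than removing a leftover valence electron — Li has the largest IE_2 here.
Valence configurations: P⁺ [Ne]3s²3p², N⁺ [He]2s²2p².
The numbers (kJ/mol): P 1907, N 2856, Li 7298.
Putting it together, IE_2: P < N < Li.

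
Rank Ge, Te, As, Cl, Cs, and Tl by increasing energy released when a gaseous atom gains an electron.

Cl is in period 3, group 17; Ge is in period 4, group 14; As is in period 4, group 15; Te is in period 5, group 16; Cs is in period 6, group 1; Tl is in period 6, group 13.
Adding an electron releases more energy for atoms nearer the top right (short of the noble gases).
Here both period and group differ, so the two effects have to be weighed against each other.
Cs > Tl: this pair runs against the simple trend — see the exception note.
As > Cs: relative to Cs, both the across-period and down-group shifts push As's electron affinity up.
Ge > As: this pair runs against the simple trend — see the exception note.
Te > Ge: the two effects oppose for this pair; the across-period effect wins (190 vs 119 kJ/mol).
Cl > Te: both effects reinforce here, so Cl is clearly the higher of the two.
Note the exception: Cs has a higher electron affinity than Tl, contrary to the simple trend — Tl's ns²np¹ configuration gives only a small electron affinity — the sparsely filled np subshell binds an added electron weakly.
Note the exception: Ge has a higher electron affinity than As, contrary to the simple trend — adding an electron to As's half-filled 4p³ is unfavourable, so Ge (4p²) has the more exothermic EA.
Approximate values (kJ/mol): Cl 349, Ge 119, As 78, Te 190, Cs 46, Tl 19.
So from lowest to highest: Tl < Cs < As < Ge < Te < Cl.

Tl < Cs < As < Ge < Te < Cl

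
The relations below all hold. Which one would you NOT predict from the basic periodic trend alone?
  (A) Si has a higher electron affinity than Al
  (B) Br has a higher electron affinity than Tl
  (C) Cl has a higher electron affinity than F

(C)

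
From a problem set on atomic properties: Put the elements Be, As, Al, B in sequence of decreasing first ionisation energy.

IE₁ increases left→right with effective nuclear charge and decreases top→bottom as the valence shell moves farther out.
Here both period and group differ, so the two effects have to be weighed against each other.
B > Al: they share group 13; the group trend gives B the larger value.
Be > B: this pair runs against the simple trend — see the exception note.
As > Be: the two effects oppose for this pair; the across-period effect wins (947 vs 900 kJ/mol).
Note the exception: Be has a higher first ionization energy than B, contrary to the simple trend — removing B's lone 2p electron is easier than breaking Be's filled 2s².
Approximate values (kJ/mol): Be 900, B 801, Al 578, As 947.
So from highest to lowest: As > Be > B > Al.

As, Be, B, Al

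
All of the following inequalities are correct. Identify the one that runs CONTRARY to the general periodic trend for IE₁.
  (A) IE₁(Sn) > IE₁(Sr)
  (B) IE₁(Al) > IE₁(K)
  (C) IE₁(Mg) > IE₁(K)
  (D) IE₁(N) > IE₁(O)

The general trend: IE₁ increases across a period and decreases down a group.
(A) Sn (period 5, group 14) vs Sr (period 5, group 2): the stated order agrees with the simple trend.
(B) Al (period 3, group 13) vs K (period 4, group 1): the stated order agrees with the simple trend.
(C) Mg (period 3, group 2) vs K (period 4, group 1): the stated order agrees with the simple trend.
(D) N (period 2, group 15) vs O (period 2, group 16): the stated order contradicts the simple trend.
The exception is (D): pairing an electron in O's 2p⁴ costs repulsion energy, so O ionizes more easily than half-filled N (2p³).

(D)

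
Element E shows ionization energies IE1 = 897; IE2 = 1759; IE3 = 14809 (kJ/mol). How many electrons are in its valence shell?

2

Look for the largest jump between consecutive ionization energies: IE3/IE2 ≈ 8.4, far larger than any earlier ratio.
That jump marks the point where a core electron is being removed. So the atom has 2 valence electrons.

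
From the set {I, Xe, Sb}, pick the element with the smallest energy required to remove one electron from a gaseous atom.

Sb is in period 5, group 15; I is in period 5, group 17; Xe is in period 5, group 18.
IE₁ increases left→right with effective nuclear charge and decreases top→bottom as the valence shell moves farther out.
All lie in period 5, so first ionization energy increases left to right.
The smallest energy required to remove one electron from a gaseous atom among these belongs to Sb.

Sb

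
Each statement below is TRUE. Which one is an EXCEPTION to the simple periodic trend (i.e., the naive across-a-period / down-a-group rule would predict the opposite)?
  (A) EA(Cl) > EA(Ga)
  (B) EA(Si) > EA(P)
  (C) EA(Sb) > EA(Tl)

(B)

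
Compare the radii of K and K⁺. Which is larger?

K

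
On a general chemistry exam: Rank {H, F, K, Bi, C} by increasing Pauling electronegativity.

H is in period 1, group 1; C is in period 2, group 14; F is in period 2, group 17; K is in period 4, group 1; Bi is in period 6, group 15.
Smaller atoms with higher effective nuclear charge are more electronegative.
These span different periods and groups, so the two trends combine.
Bi > K: the two effects oppose for this pair; the across-period effect wins (2.02 vs 0.82).
H > Bi: the two effects oppose for this pair; the down-group effect wins (2.20 vs 2.02).
C > H: period and group pull opposite ways; the across-period shift dominates (2.55 vs 2.20).
F > C: both are in period 2; the period trend gives F the larger value.
Tabulated electronegativity (Pauling): H 2.20, C 2.55, F 3.98, K 0.82, Bi 2.02.
So from lowest to highest: K < Bi < H < C < F.

K < Bi < H < C < F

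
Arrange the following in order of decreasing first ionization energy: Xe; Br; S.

Xe, Br, S

Removing the outermost electron gets harder across a period and easier down a group.
These sit on a diagonal, where the across-period and down-group effects partly cancel.
Br > S: period and group pull opposite ways; the across-period shift dominates (1140 vs 1000 kJ/mol).
Xe > Br: period and group pull opposite ways; the across-period shift dominates (1170 vs 1140 kJ/mol).
Approximate values (kJ/mol): S 1000, Br 1140, Xe 1170.
So from highest to lowest: Xe > Br > S.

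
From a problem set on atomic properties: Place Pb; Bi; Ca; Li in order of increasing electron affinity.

Li is in period 2, group 1; Ca is in period 4, group 2; Pb is in period 6, group 14; Bi is in period 6, group 15.
Adding an electron releases more energy for atoms nearer the top right (short of the noble gases).
Here both period and group differ, so the two effects have to be weighed against each other.
Pb > Ca: period and group pull opposite ways; the across-period shift dominates (35 vs 2 kJ/mol).
Li > Pb: period and group pull opposite ways; the down-group shift dominates (60 vs 35 kJ/mol).
Bi > Li: the two effects oppose for this pair; the across-period effect wins (91 vs 60 kJ/mol).
For reference (kJ/mol): Li 60, Ca 2, Pb 35, Bi 91.
So from lowest to highest: Ca < Pb < Li < Bi.

Ca < Pb < Li < Bi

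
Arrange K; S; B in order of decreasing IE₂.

K, B, S

Consider each +1 ion: K⁺ is the bare [Ar] core; S⁺ still has 5 valence electrons; B⁺ still has 2 valence electrons.
Core electrons are held far more tightly than valence electrons, so K tops the IE_2 order.
Valence configurations: S⁺ [Ne]3s²3p³, B⁺ [He]2s².
The numbers (kJ/mol): K 3052, S 2252, B 2427.
Hence IE_2: S < B < K.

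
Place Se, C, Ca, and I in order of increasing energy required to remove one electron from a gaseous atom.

C is in period 2, group 14; Ca is in period 4, group 2; Se is in period 4, group 16; I is in period 5, group 17.
Across a period the outer electron is held more tightly (higher IE₁); down a group it sits in a higher shell, more shielded, and comes off more easily.
Neither a single period nor a single group — weigh both effects.
Se > Ca: both are in period 4; the period trend gives Se the larger value.
I > Se: the two effects oppose for this pair; the across-period effect wins (1008 vs 941 kJ/mol).
C > I: the two effects oppose for this pair; the down-group effect wins (1086 vs 1008 kJ/mol).
Tabulated first ionization energy (kJ/mol): C 1086, Ca 590, Se 941, I 1008.
So from lowest to highest: Ca < Se < I < C.

Ca, Se, I, C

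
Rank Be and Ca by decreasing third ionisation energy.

Be > Ca

After 2 electrons have been removed, what remains? Be²⁺ is the bare [He] core; Ca²⁺ is the bare [Ar] core.
All of these are removing an electron from a noble-gas core or deeper; the smaller core (lower principal quantum number) is held far more tightly, and within a period the higher nuclear charge binds the same core more tightly.
Tabulated IE_3 (kJ/mol): Be 14849, Ca 4912.
So the third ionization energies run Ca < Be.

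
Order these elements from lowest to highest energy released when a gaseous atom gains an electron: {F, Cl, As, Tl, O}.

O is in period 2, group 16; F is in period 2, group 17; Cl is in period 3, group 17; As is in period 4, group 15; Tl is in period 6, group 13.
Adding an electron releases more energy for atoms nearer the top right (short of the noble gases).
These span different periods and groups, so the two trends combine.
As > Tl: relative to Tl, both the across-period and down-group shifts push As's electron affinity up.
O > As: relative to As, both the across-period and down-group shifts push O's electron affinity up.
F > O: F lies to the right of O in period 2, so the across-period effect alone puts F higher.
Cl > F: this pair runs against the simple trend — see the exception note.
Note the exception: Cl has a higher electron affinity than F, contrary to the simple trend — F's small 2p subshell makes the incoming electron feel strong e⁻–e⁻ repulsion, so Cl actually releases more energy on gaining an electron.
Tabulated electron affinity (kJ/mol): O 141, F 328, Cl 349, As 78, Tl 19.
So from lowest to highest: Tl < As < O < F < Cl.

Tl < As < O < F < Cl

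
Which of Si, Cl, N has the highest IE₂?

N

After 1 electron has been removed, what remains? Si⁺ still has 3 valence electrons; Cl⁺ still has 6 valence electrons; N⁺ still has 4 valence electrons.
All are still removing valence electrons, so compare the +1 ions as you would atoms: IE_2 generally rises across a period (higher Z_eff) and falls down a group (larger shell), subject to the usual subshell exceptions.
Valence configurations: Si⁺ [Ne]3s²3p¹, Cl⁺ [Ne]3s²3p⁴, N⁺ [He]2s²2p².
The numbers (kJ/mol): Si 1577, Cl 2298, N 2856.
Putting it together, IE_2: Si < Cl < N.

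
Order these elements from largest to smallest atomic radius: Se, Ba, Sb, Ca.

Moving right in a period, electrons are added to the same shell under a stronger nuclear pull, so atoms get smaller; moving down, a new shell is opened and atoms get larger.
Neither a single period nor a single group — weigh both effects.
Sb > Se: both effects reinforce here, so Sb is clearly the larger of the two.
Ca > Sb: the two effects oppose for this pair; the across-period effect wins (171 vs 140 pm).
Ba > Ca: they share group 2; the group trend gives Ba the larger value.
Tabulated atomic radius (pm): Ca 171, Se 116, Sb 140, Ba 196.
So from largest to smallest: Ba > Ca > Sb > Se.

Ba > Ca > Sb > Se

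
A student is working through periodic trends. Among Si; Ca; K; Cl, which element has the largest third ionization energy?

Ca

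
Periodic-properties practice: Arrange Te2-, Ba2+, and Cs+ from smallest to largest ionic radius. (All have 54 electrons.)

All of these have 54 electrons, so size is governed by nuclear charge alone: the more protons, the stronger the pull on the same electron cloud, and the smaller the ion.
Nuclear charges: Ba2+ (Z=56), Cs+ (Z=55), Te2- (Z=52).
Smallest to largest: Ba2+ < Cs+ < Te2-.

Ba2+ < Cs+ < Te2-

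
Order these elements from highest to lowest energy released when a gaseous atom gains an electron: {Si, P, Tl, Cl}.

Si is in period 3, group 14; P is in period 3, group 15; Cl is in period 3, group 17; Tl is in period 6, group 13.
Electron affinity generally becomes more exothermic across a period toward the halogens and less exothermic down a group.
These span different periods and groups, so the two trends combine.
P > Tl: relative to Tl, both the across-period and down-group shifts push P's electron affinity up.
Si > P: this pair runs against the simple trend — see the exception note.
Cl > Si: both are in period 3; the period trend gives Cl the larger value.
Note the exception: Si has a higher electron affinity than P, contrary to the simple trend — adding an electron to P's half-filled 3p³ is unfavourable, so Si (3p²) has the more exothermic EA.
For reference (kJ/mol): Si 134, P 72, Cl 349, Tl 19.
So from highest to lowest: Cl > Si > P > Tl.

Cl, Si, P, Tl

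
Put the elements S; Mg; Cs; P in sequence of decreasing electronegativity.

Mg is in period 3, group 2; P is in period 3, group 15; S is in period 3, group 16; Cs is in period 6, group 1.
Smaller atoms with higher effective nuclear charge are more electronegative.
Neither a single period nor a single group — weigh both effects.
Mg > Cs: relative to Cs, both the across-period and down-group shifts push Mg's electronegativity up.
P > Mg: P lies to the right of Mg in period 3, so the across-period effect alone puts P higher.
S > P: S lies to the right of P in period 3, so the across-period effect alone puts S higher.
Tabulated electronegativity (Pauling): Mg 1.31, P 2.19, S 2.58, Cs 0.79.
So from highest to lowest: S > P > Mg > Cs.

S > P > Mg > Cs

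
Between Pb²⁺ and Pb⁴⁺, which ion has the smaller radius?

Both ions have Z = 82 protons, but Pb⁴⁺ has lost more electrons, so its remaining electrons feel a larger effective nuclear charge per electron and are pulled in more tightly.
Higher positive charge → smaller ion, so Pb²⁺ > Pb⁴⁺.

Pb⁴⁺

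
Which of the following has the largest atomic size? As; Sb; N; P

N is in period 2, group 15; P is in period 3, group 15; As is in period 4, group 15; Sb is in period 5, group 15.
Atomic radius shrinks across a period as nuclear charge pulls the same shell inward, and grows down a group as new shells are added.
All are in group 15, so atomic radius increases down the group.
The largest atomic size among these belongs to Sb.

Sb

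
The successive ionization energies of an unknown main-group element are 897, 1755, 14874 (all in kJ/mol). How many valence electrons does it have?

Look for the largest jump between consecutive ionization energies: IE3/IE2 ≈ 8.5, far larger than any earlier ratio.
That jump marks the point where a core electron is being removed. So the atom has 2 valence electrons.

2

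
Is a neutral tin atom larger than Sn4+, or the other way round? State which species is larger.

Sn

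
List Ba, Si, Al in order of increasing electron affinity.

Ba < Al < Si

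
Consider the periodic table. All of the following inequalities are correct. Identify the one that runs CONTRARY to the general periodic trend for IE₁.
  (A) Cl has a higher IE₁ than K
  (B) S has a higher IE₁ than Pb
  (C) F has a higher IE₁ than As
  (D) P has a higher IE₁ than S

The general trend: IE₁ increases across a period and decreases down a group.
(A) Cl (period 3, group 17) vs K (period 4, group 1): the stated order agrees with the simple trend.
(B) S (period 3, group 16) vs Pb (period 6, group 14): the stated order agrees with the simple trend.
(C) F (period 2, group 17) vs As (period 4, group 15): the stated order agrees with the simple trend.
(D) P (period 3, group 15) vs S (period 3, group 16): the stated order contradicts the simple trend.
The exception is (D): S (3p⁴) ionizes more easily than half-filled P (3p³) because the paired 3p electron in S is pushed out by e⁻–e⁻ repulsion.

(D)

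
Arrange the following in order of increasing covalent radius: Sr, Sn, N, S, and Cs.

N is in period 2, group 15; S is in period 3, group 16; Sr is in period 5, group 2; Sn is in period 5, group 14; Cs is in period 6, group 1.
Atomic radius shrinks across a period as nuclear charge pulls the same shell inward, and grows down a group as new shells are added.
Neither a single period nor a single group — weigh both effects.
S > N: period and group pull opposite ways; the down-group shift dominates (103 vs 71 pm).
Sn > S: both effects reinforce here, so Sn is clearly the larger of the two.
Sr > Sn: both are in period 5; the period trend gives Sr the larger value.
Cs > Sr: both effects reinforce here, so Cs is clearly the larger of the two.
For reference (pm): N 71, S 103, Sr 185, Sn 140, Cs 232.
So from smallest to largest: N < S < Sn < Sr < Cs.

N, S, Sn, Sr, Cs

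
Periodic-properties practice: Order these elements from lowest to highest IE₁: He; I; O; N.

Removing the outermost electron gets harder across a period and easier down a group.
These span different periods and groups, so the two trends combine.
O > I: the two effects oppose for this pair; the down-group effect wins (1314 vs 1008 kJ/mol).
N > O: this pair runs against the simple trend — see the exception note.
He > N: relative to N, both the across-period and down-group shifts push He's first ionization energy up.
Note the exception: N has a higher first ionization energy than O, contrary to the simple trend — pairing an electron in O's 2p⁴ costs repulsion energy, so O ionizes more easily than half-filled N (2p³).
For reference (kJ/mol): He 2372, N 1402, O 1314, I 1008.
So from lowest to highest: I < O < N < He.

I < O < N < He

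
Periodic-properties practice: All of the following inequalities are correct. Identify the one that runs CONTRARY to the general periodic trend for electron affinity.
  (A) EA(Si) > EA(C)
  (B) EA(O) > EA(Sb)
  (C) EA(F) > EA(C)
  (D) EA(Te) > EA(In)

The general trend: electron affinity increases across a period and decreases down a group.
(A) Si (period 3, group 14) vs C (period 2, group 14): the stated order contradicts the simple trend.
(B) O (period 2, group 16) vs Sb (period 5, group 15): the stated order agrees with the simple trend.
(C) F (period 2, group 17) vs C (period 2, group 14): the stated order agrees with the simple trend.
(D) Te (period 5, group 16) vs In (period 5, group 13): the stated order agrees with the simple trend.
The exception is (A): Si's larger, more diffuse 3p orbitals accept an added electron slightly more readily than C's compact 2p.

(A)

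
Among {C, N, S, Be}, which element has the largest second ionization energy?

Consider each +1 ion: C⁺ still has 3 valence electrons; N⁺ still has 4 valence electrons; S⁺ still has 5 valence electrons; Be⁺ still has 1 valence electron.
All are still removing valence electrons, so compare the +1 ions as you would atoms: IE_2 generally rises across a period (higher Z_eff) and falls down a group (larger shell), subject to the usual subshell exceptions.
Valence configurations: C⁺ [He]2s²2p¹, N⁺ [He]2s²2p², S⁺ [Ne]3s²3p³, Be⁺ [He]2s¹.
Approximate IE_2 values (kJ/mol): C 2353, N 2856, S 2252, Be 1757.
Overall IE_2 order: Be < S < C < N.

N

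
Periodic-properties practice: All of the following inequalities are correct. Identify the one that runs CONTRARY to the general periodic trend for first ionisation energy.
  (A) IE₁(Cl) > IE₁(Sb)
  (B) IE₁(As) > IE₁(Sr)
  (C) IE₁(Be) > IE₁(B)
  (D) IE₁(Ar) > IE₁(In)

The general trend: first ionisation energy increases across a period and decreases down a group.
(A) Cl (period 3, group 17) vs Sb (period 5, group 15): the stated order agrees with the simple trend.
(B) As (period 4, group 15) vs Sr (period 5, group 2): the stated order agrees with the simple trend.
(C) Be (period 2, group 2) vs B (period 2, group 13): the stated order contradicts the simple trend.
(D) Ar (period 3, group 18) vs In (period 5, group 13): the stated order agrees with the simple trend.
The exception is (C): removing B's lone 2p electron is easier than breaking Be's filled 2s².

(C)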